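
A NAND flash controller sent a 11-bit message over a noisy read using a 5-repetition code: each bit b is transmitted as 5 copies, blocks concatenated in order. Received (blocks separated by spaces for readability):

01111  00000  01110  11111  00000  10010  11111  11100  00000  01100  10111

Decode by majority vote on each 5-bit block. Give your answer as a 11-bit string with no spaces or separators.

Block 1 (01111): 4 ones → 1
Block 2 (00000): 0 ones → 0
Block 3 (01110): 3 ones → 1
Block 4 (11111): 5 ones → 1
Block 5 (00000): 0 ones → 0
Block 6 (10010): 2 ones → 0
Block 7 (11111): 5 ones → 1
Block 8 (11100): 3 ones → 1
Block 9 (00000): 0 ones → 0
Block 10 (01100): 2 ones → 0
Block 11 (10111): 4 ones → 1

10110011001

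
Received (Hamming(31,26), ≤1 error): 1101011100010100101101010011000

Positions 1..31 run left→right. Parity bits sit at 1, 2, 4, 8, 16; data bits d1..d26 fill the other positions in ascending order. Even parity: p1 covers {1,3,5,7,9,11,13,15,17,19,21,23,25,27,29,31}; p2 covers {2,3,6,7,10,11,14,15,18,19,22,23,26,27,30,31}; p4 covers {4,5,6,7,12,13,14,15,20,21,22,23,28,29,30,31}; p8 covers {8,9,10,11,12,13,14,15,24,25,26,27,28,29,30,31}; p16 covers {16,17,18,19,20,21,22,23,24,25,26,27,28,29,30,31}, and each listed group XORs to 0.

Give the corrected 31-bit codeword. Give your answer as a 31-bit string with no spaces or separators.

1101011100010100100101010011000

s1 (pos 1,3,5,7,9,11,13,15,17,19,21,23,25,27,29,31): 1⊕0⊕0⊕1⊕0⊕0⊕0⊕0⊕1⊕1⊕0⊕0⊕0⊕1⊕0⊕0 = 1
s2 (pos 2,3,6,7,10,11,14,15,18,19,22,23,26,27,30,31): 1⊕0⊕1⊕1⊕0⊕0⊕1⊕0⊕0⊕1⊕1⊕0⊕0⊕1⊕0⊕0 = 1
s4 (pos 4,5,6,7,12,13,14,15,20,21,22,23,28,29,30,31): 1⊕0⊕1⊕1⊕1⊕0⊕1⊕0⊕1⊕0⊕1⊕0⊕1⊕0⊕0⊕0 = 0
s8 (pos 8,9,10,11,12,13,14,15,24,25,26,27,28,29,30,31): 1⊕0⊕0⊕0⊕1⊕0⊕1⊕0⊕1⊕0⊕0⊕1⊕1⊕0⊕0⊕0 = 0
s16 (pos 16,17,18,19,20,21,22,23,24,25,26,27,28,29,30,31): 0⊕1⊕0⊕1⊕1⊕0⊕1⊕0⊕1⊕0⊕0⊕1⊕1⊕0⊕0⊕0 = 1
Syndrome s16…s1 = 10011 → error at position 19.
Flip position 19: 1101011100010100101101010011000 → 1101011100010100100101010011000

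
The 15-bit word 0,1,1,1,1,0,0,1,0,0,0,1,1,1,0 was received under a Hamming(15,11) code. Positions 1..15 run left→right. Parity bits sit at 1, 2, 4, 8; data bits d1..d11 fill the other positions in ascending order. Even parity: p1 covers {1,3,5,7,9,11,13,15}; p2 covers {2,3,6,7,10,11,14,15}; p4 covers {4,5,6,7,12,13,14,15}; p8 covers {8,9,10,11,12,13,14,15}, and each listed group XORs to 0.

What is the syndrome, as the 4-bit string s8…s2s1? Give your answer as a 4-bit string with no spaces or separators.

0111

s1 (pos 1,3,5,7,9,11,13,15): 0⊕1⊕1⊕0⊕0⊕0⊕1⊕0 = 1
s2 (pos 2,3,6,7,10,11,14,15): 1⊕1⊕0⊕0⊕0⊕0⊕1⊕0 = 1
s4 (pos 4,5,6,7,12,13,14,15): 1⊕1⊕0⊕0⊕1⊕1⊕1⊕0 = 1
s8 (pos 8,9,10,11,12,13,14,15): 1⊕0⊕0⊕0⊕1⊕1⊕1⊕0 = 0
Syndrome s8…s1 = 0111 → error at position 7.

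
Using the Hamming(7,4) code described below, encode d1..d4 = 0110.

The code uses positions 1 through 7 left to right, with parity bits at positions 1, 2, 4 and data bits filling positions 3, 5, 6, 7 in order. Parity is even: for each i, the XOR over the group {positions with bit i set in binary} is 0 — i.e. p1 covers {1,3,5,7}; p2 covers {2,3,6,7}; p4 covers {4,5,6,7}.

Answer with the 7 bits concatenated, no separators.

1100110

Place data at non-parity positions: p1 p2 0 p4 1 1 0
p1 (pos 1,3,5,7): XOR of data positions = 0⊕1⊕0 = 1
p2 (pos 2,3,6,7): XOR of data positions = 0⊕1⊕0 = 1
p4 (pos 4,5,6,7): XOR of data positions = 1⊕1⊕0 = 0
Codeword: 1100110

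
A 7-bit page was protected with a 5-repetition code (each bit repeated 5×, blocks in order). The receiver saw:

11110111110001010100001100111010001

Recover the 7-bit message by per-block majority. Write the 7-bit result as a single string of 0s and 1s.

1100010

Block 1 (11110): 4 ones → 1
Block 2 (11111): 5 ones → 1
Block 3 (00010): 1 one → 0
Block 4 (10100): 2 ones → 0
Block 5 (00110): 2 ones → 0
Block 6 (01110): 3 ones → 1
Block 7 (10001): 2 ones → 0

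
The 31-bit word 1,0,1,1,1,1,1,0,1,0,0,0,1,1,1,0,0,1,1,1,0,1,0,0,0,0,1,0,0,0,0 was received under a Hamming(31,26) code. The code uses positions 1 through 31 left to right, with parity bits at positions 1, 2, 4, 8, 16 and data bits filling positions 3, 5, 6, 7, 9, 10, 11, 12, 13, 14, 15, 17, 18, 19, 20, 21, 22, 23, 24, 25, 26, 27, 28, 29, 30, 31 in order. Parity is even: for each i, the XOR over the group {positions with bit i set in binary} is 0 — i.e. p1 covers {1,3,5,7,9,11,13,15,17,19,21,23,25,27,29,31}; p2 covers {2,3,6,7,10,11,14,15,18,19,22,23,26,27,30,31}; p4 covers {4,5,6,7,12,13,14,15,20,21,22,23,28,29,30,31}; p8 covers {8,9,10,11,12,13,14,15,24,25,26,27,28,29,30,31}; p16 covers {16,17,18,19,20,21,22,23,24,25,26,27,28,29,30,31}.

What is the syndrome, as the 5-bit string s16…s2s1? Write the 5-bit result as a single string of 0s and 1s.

11111

s1 (pos 1,3,5,7,9,11,13,15,17,19,21,23,25,27,29,31): 1⊕1⊕1⊕1⊕1⊕0⊕1⊕1⊕0⊕1⊕0⊕0⊕0⊕1⊕0⊕0 = 1
s2 (pos 2,3,6,7,10,11,14,15,18,19,22,23,26,27,30,31): 0⊕1⊕1⊕1⊕0⊕0⊕1⊕1⊕1⊕1⊕1⊕0⊕0⊕1⊕0⊕0 = 1
s4 (pos 4,5,6,7,12,13,14,15,20,21,22,23,28,29,30,31): 1⊕1⊕1⊕1⊕0⊕1⊕1⊕1⊕1⊕0⊕1⊕0⊕0⊕0⊕0⊕0 = 1
s8 (pos 8,9,10,11,12,13,14,15,24,25,26,27,28,29,30,31): 0⊕1⊕0⊕0⊕0⊕1⊕1⊕1⊕0⊕0⊕0⊕1⊕0⊕0⊕0⊕0 = 1
s16 (pos 16,17,18,19,20,21,22,23,24,25,26,27,28,29,30,31): 0⊕0⊕1⊕1⊕1⊕0⊕1⊕0⊕0⊕0⊕0⊕1⊕0⊕0⊕0⊕0 = 1
Syndrome s16…s1 = 11111 → error at position 31.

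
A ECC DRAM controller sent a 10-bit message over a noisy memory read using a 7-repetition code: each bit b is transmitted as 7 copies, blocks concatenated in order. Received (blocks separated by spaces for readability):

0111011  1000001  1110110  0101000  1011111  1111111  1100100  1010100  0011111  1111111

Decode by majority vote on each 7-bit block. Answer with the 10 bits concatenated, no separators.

1010110011

Block 1 (0111011): 5 ones → 1
Block 2 (1000001): 2 ones → 0
Block 3 (1110110): 5 ones → 1
Block 4 (0101000): 2 ones → 0
Block 5 (1011111): 6 ones → 1
Block 6 (1111111): 7 ones → 1
Block 7 (1100100): 3 ones → 0
Block 8 (1010100): 3 ones → 0
Block 9 (0011111): 5 ones → 1
Block 10 (1111111): 7 ones → 1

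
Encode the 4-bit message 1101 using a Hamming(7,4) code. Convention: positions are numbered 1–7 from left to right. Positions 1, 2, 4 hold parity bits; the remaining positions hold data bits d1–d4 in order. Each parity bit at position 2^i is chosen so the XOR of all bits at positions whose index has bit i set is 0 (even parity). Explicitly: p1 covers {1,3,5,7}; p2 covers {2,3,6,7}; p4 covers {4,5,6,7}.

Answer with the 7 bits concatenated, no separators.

1010101

Place data at non-parity positions: p1 p2 1 p4 1 0 1
p1 (pos 1,3,5,7): XOR of data positions = 1⊕1⊕1 = 1
p2 (pos 2,3,6,7): XOR of data positions = 1⊕0⊕1 = 0
p4 (pos 4,5,6,7): XOR of data positions = 1⊕0⊕1 = 0
Codeword: 1010101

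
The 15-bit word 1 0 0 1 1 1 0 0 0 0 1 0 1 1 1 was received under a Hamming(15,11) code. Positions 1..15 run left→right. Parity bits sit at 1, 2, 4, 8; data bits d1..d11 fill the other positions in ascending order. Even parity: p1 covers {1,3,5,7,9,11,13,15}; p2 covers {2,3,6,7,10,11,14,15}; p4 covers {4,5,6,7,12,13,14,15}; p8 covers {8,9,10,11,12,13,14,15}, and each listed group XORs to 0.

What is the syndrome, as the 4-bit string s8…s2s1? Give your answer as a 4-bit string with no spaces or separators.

s1 (pos 1,3,5,7,9,11,13,15): 1⊕0⊕1⊕0⊕0⊕1⊕1⊕1 = 1
s2 (pos 2,3,6,7,10,11,14,15): 0⊕0⊕1⊕0⊕0⊕1⊕1⊕1 = 0
s4 (pos 4,5,6,7,12,13,14,15): 1⊕1⊕1⊕0⊕0⊕1⊕1⊕1 = 0
s8 (pos 8,9,10,11,12,13,14,15): 0⊕0⊕0⊕1⊕0⊕1⊕1⊕1 = 0
Syndrome s8…s1 = 0001 → error at position 1.

0001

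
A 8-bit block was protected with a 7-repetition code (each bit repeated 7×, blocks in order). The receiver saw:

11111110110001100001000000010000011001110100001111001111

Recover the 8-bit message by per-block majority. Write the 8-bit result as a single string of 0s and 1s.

10000101

Block 1 (1111111): 7 ones → 1
Block 2 (0110001): 3 ones → 0
Block 3 (1000010): 2 ones → 0
Block 4 (0000001): 1 one → 0
Block 5 (0000011): 2 ones → 0
Block 6 (0011101): 4 ones → 1
Block 7 (0000111): 3 ones → 0
Block 8 (1001111): 5 ones → 1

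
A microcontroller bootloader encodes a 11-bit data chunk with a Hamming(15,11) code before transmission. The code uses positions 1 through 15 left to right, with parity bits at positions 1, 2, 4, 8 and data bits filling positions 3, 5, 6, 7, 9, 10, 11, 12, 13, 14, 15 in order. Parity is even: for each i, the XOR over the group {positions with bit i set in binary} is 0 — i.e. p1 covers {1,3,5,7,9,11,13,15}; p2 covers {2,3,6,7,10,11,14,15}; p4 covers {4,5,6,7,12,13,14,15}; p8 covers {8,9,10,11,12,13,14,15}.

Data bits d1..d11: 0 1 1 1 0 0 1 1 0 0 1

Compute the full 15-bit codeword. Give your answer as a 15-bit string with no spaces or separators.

000111110011001

Place data at non-parity positions: p1 p2 0 p4 1 1 1 p8 0 0 1 1 0 0 1
p1 (pos 1,3,5,7,9,11,13,15): XOR of data positions = 0⊕1⊕1⊕0⊕1⊕0⊕1 = 0
p2 (pos 2,3,6,7,10,11,14,15): XOR of data positions = 0⊕1⊕1⊕0⊕1⊕0⊕1 = 0
p4 (pos 4,5,6,7,12,13,14,15): XOR of data positions = 1⊕1⊕1⊕1⊕0⊕0⊕1 = 1
p8 (pos 8,9,10,11,12,13,14,15): XOR of data positions = 0⊕0⊕1⊕1⊕0⊕0⊕1 = 1
Codeword: 000111110011001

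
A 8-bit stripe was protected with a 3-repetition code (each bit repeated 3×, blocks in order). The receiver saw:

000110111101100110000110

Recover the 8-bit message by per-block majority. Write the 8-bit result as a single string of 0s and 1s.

01110101

Block 1 (000): 0 ones → 0
Block 2 (110): 2 ones → 1
Block 3 (111): 3 ones → 1
Block 4 (101): 2 ones → 1
Block 5 (100): 1 one → 0
Block 6 (110): 2 ones → 1
Block 7 (000): 0 ones → 0
Block 8 (110): 2 ones → 1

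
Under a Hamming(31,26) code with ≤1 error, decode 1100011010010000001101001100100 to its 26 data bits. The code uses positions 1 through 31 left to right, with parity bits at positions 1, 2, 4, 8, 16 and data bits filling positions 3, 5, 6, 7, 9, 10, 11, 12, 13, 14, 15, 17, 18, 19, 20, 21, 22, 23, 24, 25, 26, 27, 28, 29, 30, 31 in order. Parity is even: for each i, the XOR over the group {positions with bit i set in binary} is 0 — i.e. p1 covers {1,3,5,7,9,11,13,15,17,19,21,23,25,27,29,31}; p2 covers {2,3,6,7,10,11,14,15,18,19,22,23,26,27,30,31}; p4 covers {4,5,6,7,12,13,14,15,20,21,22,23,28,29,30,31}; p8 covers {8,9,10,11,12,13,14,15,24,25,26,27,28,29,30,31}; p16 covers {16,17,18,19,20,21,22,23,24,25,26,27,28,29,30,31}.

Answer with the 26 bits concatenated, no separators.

00111001000001101001100100

s1 (pos 1,3,5,7,9,11,13,15,17,19,21,23,25,27,29,31): 1⊕0⊕0⊕1⊕1⊕0⊕0⊕0⊕0⊕1⊕0⊕0⊕1⊕0⊕1⊕0 = 0
s2 (pos 2,3,6,7,10,11,14,15,18,19,22,23,26,27,30,31): 1⊕0⊕1⊕1⊕0⊕0⊕0⊕0⊕0⊕1⊕1⊕0⊕1⊕0⊕0⊕0 = 0
s4 (pos 4,5,6,7,12,13,14,15,20,21,22,23,28,29,30,31): 0⊕0⊕1⊕1⊕1⊕0⊕0⊕0⊕1⊕0⊕1⊕0⊕0⊕1⊕0⊕0 = 0
s8 (pos 8,9,10,11,12,13,14,15,24,25,26,27,28,29,30,31): 0⊕1⊕0⊕0⊕1⊕0⊕0⊕0⊕0⊕1⊕1⊕0⊕0⊕1⊕0⊕0 = 1
s16 (pos 16,17,18,19,20,21,22,23,24,25,26,27,28,29,30,31): 0⊕0⊕0⊕1⊕1⊕0⊕1⊕0⊕0⊕1⊕1⊕0⊕0⊕1⊕0⊕0 = 0
Syndrome s16…s1 = 01000 → error at position 8.
Flip position 8: 1100011010010000001101001100100 → 1100011110010000001101001100100
Read data bits from positions 3,5,6,7,9,10,11,12,13,14,15,17,18,19,20,21,22,23,24,25,26,27,28,29,30,31: 00111001000001101001100100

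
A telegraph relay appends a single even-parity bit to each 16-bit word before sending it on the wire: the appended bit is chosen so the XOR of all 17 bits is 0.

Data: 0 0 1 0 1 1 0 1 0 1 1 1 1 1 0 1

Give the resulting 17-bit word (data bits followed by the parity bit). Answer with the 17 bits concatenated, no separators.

00101101011111010

XOR of the 16 data bits: 0⊕0⊕1⊕0⊕1⊕1⊕0⊕1⊕0⊕1⊕1⊕1⊕1⊕1⊕0⊕1 = 0
Parity bit = 0 (so all 17 bits XOR to 0).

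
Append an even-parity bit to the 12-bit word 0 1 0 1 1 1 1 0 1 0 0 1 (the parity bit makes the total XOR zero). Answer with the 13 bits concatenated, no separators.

0101111010011

XOR of the 12 data bits: 0⊕1⊕0⊕1⊕1⊕1⊕1⊕0⊕1⊕0⊕0⊕1 = 1
Parity bit = 1 (so all 13 bits XOR to 0).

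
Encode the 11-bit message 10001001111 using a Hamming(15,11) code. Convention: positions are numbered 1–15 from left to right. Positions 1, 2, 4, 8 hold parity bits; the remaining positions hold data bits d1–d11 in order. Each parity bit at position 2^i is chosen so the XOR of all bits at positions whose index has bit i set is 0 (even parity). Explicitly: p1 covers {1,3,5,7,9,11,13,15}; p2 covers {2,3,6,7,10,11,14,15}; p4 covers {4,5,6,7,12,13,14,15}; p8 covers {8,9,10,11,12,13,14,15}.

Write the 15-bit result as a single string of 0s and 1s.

011000011001111

Place data at non-parity positions: p1 p2 1 p4 0 0 0 p8 1 0 0 1 1 1 1
p1 (pos 1,3,5,7,9,11,13,15): XOR of data positions = 1⊕0⊕0⊕1⊕0⊕1⊕1 = 0
p2 (pos 2,3,6,7,10,11,14,15): XOR of data positions = 1⊕0⊕0⊕0⊕0⊕1⊕1 = 1
p4 (pos 4,5,6,7,12,13,14,15): XOR of data positions = 0⊕0⊕0⊕1⊕1⊕1⊕1 = 0
p8 (pos 8,9,10,11,12,13,14,15): XOR of data positions = 1⊕0⊕0⊕1⊕1⊕1⊕1 = 1
Codeword: 011000011001111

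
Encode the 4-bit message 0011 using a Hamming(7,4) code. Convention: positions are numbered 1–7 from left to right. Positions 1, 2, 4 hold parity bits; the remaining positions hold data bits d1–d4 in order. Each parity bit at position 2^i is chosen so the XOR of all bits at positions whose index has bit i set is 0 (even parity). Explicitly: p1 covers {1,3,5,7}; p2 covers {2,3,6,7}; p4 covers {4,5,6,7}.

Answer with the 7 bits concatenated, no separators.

Place data at non-parity positions: p1 p2 0 p4 0 1 1
p1 (pos 1,3,5,7): XOR of data positions = 0⊕0⊕1 = 1
p2 (pos 2,3,6,7): XOR of data positions = 0⊕1⊕1 = 0
p4 (pos 4,5,6,7): XOR of data positions = 0⊕1⊕1 = 0
Codeword: 1000011

1000011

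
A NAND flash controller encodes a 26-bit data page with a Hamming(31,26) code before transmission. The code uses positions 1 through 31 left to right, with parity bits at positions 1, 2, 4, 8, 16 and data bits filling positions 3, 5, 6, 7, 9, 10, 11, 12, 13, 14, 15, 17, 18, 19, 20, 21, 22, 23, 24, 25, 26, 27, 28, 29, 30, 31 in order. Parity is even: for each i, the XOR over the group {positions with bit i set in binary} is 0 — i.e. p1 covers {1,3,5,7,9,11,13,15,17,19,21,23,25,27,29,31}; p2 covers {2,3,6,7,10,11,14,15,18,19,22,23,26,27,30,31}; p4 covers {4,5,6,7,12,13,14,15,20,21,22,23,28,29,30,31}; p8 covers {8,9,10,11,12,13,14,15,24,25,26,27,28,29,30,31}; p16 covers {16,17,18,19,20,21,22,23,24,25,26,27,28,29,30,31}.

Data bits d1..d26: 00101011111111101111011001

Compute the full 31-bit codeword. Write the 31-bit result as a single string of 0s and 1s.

0000010110111111111101111011001

Place data at non-parity positions: p1 p2 0 p4 0 1 0 p8 1 0 1 1 1 1 1 p16 1 1 1 1 0 1 1 1 1 0 1 1 0 0 1
p1 (pos 1,3,5,7,9,11,13,15,17,19,21,23,25,27,29,31): XOR of data positions = 0⊕0⊕0⊕1⊕1⊕1⊕1⊕1⊕1⊕0⊕1⊕1⊕1⊕0⊕1 = 0
p2 (pos 2,3,6,7,10,11,14,15,18,19,22,23,26,27,30,31): XOR of data positions = 0⊕1⊕0⊕0⊕1⊕1⊕1⊕1⊕1⊕1⊕1⊕0⊕1⊕0⊕1 = 0
p4 (pos 4,5,6,7,12,13,14,15,20,21,22,23,28,29,30,31): XOR of data positions = 0⊕1⊕0⊕1⊕1⊕1⊕1⊕1⊕0⊕1⊕1⊕1⊕0⊕0⊕1 = 0
p8 (pos 8,9,10,11,12,13,14,15,24,25,26,27,28,29,30,31): XOR of data positions = 1⊕0⊕1⊕1⊕1⊕1⊕1⊕1⊕1⊕0⊕1⊕1⊕0⊕0⊕1 = 1
p16 (pos 16,17,18,19,20,21,22,23,24,25,26,27,28,29,30,31): XOR of data positions = 1⊕1⊕1⊕1⊕0⊕1⊕1⊕1⊕1⊕0⊕1⊕1⊕0⊕0⊕1 = 1
Codeword: 0000010110111111111101111011001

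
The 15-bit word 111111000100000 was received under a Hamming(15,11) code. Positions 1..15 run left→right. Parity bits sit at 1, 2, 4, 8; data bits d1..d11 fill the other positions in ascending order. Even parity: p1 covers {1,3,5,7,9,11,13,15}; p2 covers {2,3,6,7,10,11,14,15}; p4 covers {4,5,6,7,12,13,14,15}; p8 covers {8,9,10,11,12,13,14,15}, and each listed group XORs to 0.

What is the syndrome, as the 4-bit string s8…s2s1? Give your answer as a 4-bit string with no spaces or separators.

1101

s1 (pos 1,3,5,7,9,11,13,15): 1⊕1⊕1⊕0⊕0⊕0⊕0⊕0 = 1
s2 (pos 2,3,6,7,10,11,14,15): 1⊕1⊕1⊕0⊕1⊕0⊕0⊕0 = 0
s4 (pos 4,5,6,7,12,13,14,15): 1⊕1⊕1⊕0⊕0⊕0⊕0⊕0 = 1
s8 (pos 8,9,10,11,12,13,14,15): 0⊕0⊕1⊕0⊕0⊕0⊕0⊕0 = 1
Syndrome s8…s1 = 1101 → error at position 13.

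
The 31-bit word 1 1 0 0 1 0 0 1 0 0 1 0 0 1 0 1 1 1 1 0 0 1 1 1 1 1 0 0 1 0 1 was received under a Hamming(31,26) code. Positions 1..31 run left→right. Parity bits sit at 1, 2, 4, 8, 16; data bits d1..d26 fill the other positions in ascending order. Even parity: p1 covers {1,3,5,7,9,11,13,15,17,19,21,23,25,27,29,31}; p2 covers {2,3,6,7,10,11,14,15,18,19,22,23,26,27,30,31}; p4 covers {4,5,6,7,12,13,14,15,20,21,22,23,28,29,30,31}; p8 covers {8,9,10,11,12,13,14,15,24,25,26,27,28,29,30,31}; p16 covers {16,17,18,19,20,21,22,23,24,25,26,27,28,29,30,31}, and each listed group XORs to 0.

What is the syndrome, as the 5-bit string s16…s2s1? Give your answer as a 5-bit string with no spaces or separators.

s1 (pos 1,3,5,7,9,11,13,15,17,19,21,23,25,27,29,31): 1⊕0⊕1⊕0⊕0⊕1⊕0⊕0⊕1⊕1⊕0⊕1⊕1⊕0⊕1⊕1 = 1
s2 (pos 2,3,6,7,10,11,14,15,18,19,22,23,26,27,30,31): 1⊕0⊕0⊕0⊕0⊕1⊕1⊕0⊕1⊕1⊕1⊕1⊕1⊕0⊕0⊕1 = 1
s4 (pos 4,5,6,7,12,13,14,15,20,21,22,23,28,29,30,31): 0⊕1⊕0⊕0⊕0⊕0⊕1⊕0⊕0⊕0⊕1⊕1⊕0⊕1⊕0⊕1 = 0
s8 (pos 8,9,10,11,12,13,14,15,24,25,26,27,28,29,30,31): 1⊕0⊕0⊕1⊕0⊕0⊕1⊕0⊕1⊕1⊕1⊕0⊕0⊕1⊕0⊕1 = 0
s16 (pos 16,17,18,19,20,21,22,23,24,25,26,27,28,29,30,31): 1⊕1⊕1⊕1⊕0⊕0⊕1⊕1⊕1⊕1⊕1⊕0⊕0⊕1⊕0⊕1 = 1
Syndrome s16…s1 = 10011 → error at position 19.

10011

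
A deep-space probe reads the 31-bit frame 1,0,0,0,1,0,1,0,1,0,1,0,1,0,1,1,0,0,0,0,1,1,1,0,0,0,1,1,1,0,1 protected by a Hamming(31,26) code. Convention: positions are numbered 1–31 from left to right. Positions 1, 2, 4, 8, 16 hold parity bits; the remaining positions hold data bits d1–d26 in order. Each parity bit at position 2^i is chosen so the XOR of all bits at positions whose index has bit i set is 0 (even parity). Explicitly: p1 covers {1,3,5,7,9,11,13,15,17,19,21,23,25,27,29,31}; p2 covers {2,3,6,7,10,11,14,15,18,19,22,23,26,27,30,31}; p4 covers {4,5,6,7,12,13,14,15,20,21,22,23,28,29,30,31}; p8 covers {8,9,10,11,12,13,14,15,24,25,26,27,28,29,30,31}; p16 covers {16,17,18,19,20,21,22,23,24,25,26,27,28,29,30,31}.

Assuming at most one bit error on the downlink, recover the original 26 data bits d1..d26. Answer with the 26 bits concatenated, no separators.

01011010101000011100011101

s1 (pos 1,3,5,7,9,11,13,15,17,19,21,23,25,27,29,31): 1⊕0⊕1⊕1⊕1⊕1⊕1⊕1⊕0⊕0⊕1⊕1⊕0⊕1⊕1⊕1 = 0
s2 (pos 2,3,6,7,10,11,14,15,18,19,22,23,26,27,30,31): 0⊕0⊕0⊕1⊕0⊕1⊕0⊕1⊕0⊕0⊕1⊕1⊕0⊕1⊕0⊕1 = 1
s4 (pos 4,5,6,7,12,13,14,15,20,21,22,23,28,29,30,31): 0⊕1⊕0⊕1⊕0⊕1⊕0⊕1⊕0⊕1⊕1⊕1⊕1⊕1⊕0⊕1 = 0
s8 (pos 8,9,10,11,12,13,14,15,24,25,26,27,28,29,30,31): 0⊕1⊕0⊕1⊕0⊕1⊕0⊕1⊕0⊕0⊕0⊕1⊕1⊕1⊕0⊕1 = 0
s16 (pos 16,17,18,19,20,21,22,23,24,25,26,27,28,29,30,31): 1⊕0⊕0⊕0⊕0⊕1⊕1⊕1⊕0⊕0⊕0⊕1⊕1⊕1⊕0⊕1 = 0
Syndrome s16…s1 = 00010 → error at position 2.
Flip position 2: 1000101010101011000011100011101 → 1100101010101011000011100011101
Read data bits from positions 3,5,6,7,9,10,11,12,13,14,15,17,18,19,20,21,22,23,24,25,26,27,28,29,30,31: 01011010101000011100011101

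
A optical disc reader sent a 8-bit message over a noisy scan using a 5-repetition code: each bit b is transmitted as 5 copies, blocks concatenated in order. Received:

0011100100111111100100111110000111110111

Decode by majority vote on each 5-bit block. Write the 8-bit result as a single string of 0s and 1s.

10111011

Block 1 (00111): 3 ones → 1
Block 2 (00100): 1 one → 0
Block 3 (11111): 5 ones → 1
Block 4 (11001): 3 ones → 1
Block 5 (00111): 3 ones → 1
Block 6 (11000): 2 ones → 0
Block 7 (01111): 4 ones → 1
Block 8 (10111): 4 ones → 1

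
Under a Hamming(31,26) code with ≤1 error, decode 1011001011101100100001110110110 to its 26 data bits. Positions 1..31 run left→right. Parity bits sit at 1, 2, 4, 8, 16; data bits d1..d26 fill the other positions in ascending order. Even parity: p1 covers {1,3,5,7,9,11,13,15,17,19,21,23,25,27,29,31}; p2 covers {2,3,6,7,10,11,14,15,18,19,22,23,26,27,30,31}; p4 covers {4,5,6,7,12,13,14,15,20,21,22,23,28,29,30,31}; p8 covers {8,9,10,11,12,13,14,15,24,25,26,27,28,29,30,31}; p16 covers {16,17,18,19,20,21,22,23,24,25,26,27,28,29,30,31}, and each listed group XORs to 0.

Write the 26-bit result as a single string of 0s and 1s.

s1 (pos 1,3,5,7,9,11,13,15,17,19,21,23,25,27,29,31): 1⊕1⊕0⊕1⊕1⊕1⊕1⊕0⊕1⊕0⊕0⊕1⊕0⊕1⊕1⊕0 = 0
s2 (pos 2,3,6,7,10,11,14,15,18,19,22,23,26,27,30,31): 0⊕1⊕0⊕1⊕1⊕1⊕1⊕0⊕0⊕0⊕1⊕1⊕1⊕1⊕1⊕0 = 0
s4 (pos 4,5,6,7,12,13,14,15,20,21,22,23,28,29,30,31): 1⊕0⊕0⊕1⊕0⊕1⊕1⊕0⊕0⊕0⊕1⊕1⊕0⊕1⊕1⊕0 = 0
s8 (pos 8,9,10,11,12,13,14,15,24,25,26,27,28,29,30,31): 0⊕1⊕1⊕1⊕0⊕1⊕1⊕0⊕1⊕0⊕1⊕1⊕0⊕1⊕1⊕0 = 0
s16 (pos 16,17,18,19,20,21,22,23,24,25,26,27,28,29,30,31): 0⊕1⊕0⊕0⊕0⊕0⊕1⊕1⊕1⊕0⊕1⊕1⊕0⊕1⊕1⊕0 = 0
Syndrome s16…s1 = 00000 → no error.
Read data bits from positions 3,5,6,7,9,10,11,12,13,14,15,17,18,19,20,21,22,23,24,25,26,27,28,29,30,31: 10011110110100001110110110

10011110110100001110110110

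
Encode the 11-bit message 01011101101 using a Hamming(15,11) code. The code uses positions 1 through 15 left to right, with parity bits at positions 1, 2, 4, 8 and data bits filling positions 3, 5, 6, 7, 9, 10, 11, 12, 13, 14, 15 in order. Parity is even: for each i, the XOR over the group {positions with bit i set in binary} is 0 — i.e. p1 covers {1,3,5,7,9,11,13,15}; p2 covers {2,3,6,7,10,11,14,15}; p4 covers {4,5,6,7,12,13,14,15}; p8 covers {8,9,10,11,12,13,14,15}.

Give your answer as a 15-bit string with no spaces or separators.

110110111101101

Place data at non-parity positions: p1 p2 0 p4 1 0 1 p8 1 1 0 1 1 0 1
p1 (pos 1,3,5,7,9,11,13,15): XOR of data positions = 0⊕1⊕1⊕1⊕0⊕1⊕1 = 1
p2 (pos 2,3,6,7,10,11,14,15): XOR of data positions = 0⊕0⊕1⊕1⊕0⊕0⊕1 = 1
p4 (pos 4,5,6,7,12,13,14,15): XOR of data positions = 1⊕0⊕1⊕1⊕1⊕0⊕1 = 1
p8 (pos 8,9,10,11,12,13,14,15): XOR of data positions = 1⊕1⊕0⊕1⊕1⊕0⊕1 = 1
Codeword: 110110111101101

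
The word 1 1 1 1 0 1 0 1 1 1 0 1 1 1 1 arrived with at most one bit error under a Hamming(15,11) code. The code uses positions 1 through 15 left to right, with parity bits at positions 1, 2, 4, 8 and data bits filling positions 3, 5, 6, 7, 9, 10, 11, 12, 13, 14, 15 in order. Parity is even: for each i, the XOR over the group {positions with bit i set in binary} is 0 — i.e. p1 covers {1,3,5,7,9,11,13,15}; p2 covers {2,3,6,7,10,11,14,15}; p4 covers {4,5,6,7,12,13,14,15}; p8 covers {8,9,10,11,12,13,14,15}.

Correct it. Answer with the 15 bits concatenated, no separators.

111101010101111

s1 (pos 1,3,5,7,9,11,13,15): 1⊕1⊕0⊕0⊕1⊕0⊕1⊕1 = 1
s2 (pos 2,3,6,7,10,11,14,15): 1⊕1⊕1⊕0⊕1⊕0⊕1⊕1 = 0
s4 (pos 4,5,6,7,12,13,14,15): 1⊕0⊕1⊕0⊕1⊕1⊕1⊕1 = 0
s8 (pos 8,9,10,11,12,13,14,15): 1⊕1⊕1⊕0⊕1⊕1⊕1⊕1 = 1
Syndrome s8…s1 = 1001 → error at position 9.
Flip position 9: 111101011101111 → 111101010101111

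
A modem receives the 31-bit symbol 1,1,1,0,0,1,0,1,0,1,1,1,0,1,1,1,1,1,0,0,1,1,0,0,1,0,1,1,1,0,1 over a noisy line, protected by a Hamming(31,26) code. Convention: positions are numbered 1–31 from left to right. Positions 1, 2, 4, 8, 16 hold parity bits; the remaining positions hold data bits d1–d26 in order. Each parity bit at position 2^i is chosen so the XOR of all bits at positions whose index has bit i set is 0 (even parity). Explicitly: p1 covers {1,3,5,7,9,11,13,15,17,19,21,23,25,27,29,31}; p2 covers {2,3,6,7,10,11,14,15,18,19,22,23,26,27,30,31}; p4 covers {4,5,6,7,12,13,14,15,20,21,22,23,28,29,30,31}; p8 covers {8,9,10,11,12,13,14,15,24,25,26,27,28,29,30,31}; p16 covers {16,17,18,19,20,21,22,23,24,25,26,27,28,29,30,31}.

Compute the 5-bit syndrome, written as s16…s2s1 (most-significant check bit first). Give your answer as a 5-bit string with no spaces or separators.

01110

s1 (pos 1,3,5,7,9,11,13,15,17,19,21,23,25,27,29,31): 1⊕1⊕0⊕0⊕0⊕1⊕0⊕1⊕1⊕0⊕1⊕0⊕1⊕1⊕1⊕1 = 0
s2 (pos 2,3,6,7,10,11,14,15,18,19,22,23,26,27,30,31): 1⊕1⊕1⊕0⊕1⊕1⊕1⊕1⊕1⊕0⊕1⊕0⊕0⊕1⊕0⊕1 = 1
s4 (pos 4,5,6,7,12,13,14,15,20,21,22,23,28,29,30,31): 0⊕0⊕1⊕0⊕1⊕0⊕1⊕1⊕0⊕1⊕1⊕0⊕1⊕1⊕0⊕1 = 1
s8 (pos 8,9,10,11,12,13,14,15,24,25,26,27,28,29,30,31): 1⊕0⊕1⊕1⊕1⊕0⊕1⊕1⊕0⊕1⊕0⊕1⊕1⊕1⊕0⊕1 = 1
s16 (pos 16,17,18,19,20,21,22,23,24,25,26,27,28,29,30,31): 1⊕1⊕1⊕0⊕0⊕1⊕1⊕0⊕0⊕1⊕0⊕1⊕1⊕1⊕0⊕1 = 0
Syndrome s16…s1 = 01110 → error at position 14.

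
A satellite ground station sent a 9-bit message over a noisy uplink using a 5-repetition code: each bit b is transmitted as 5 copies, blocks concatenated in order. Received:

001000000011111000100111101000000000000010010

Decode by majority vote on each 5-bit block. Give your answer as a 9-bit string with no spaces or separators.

001010000

Block 1 (00100): 1 one → 0
Block 2 (00000): 0 ones → 0
Block 3 (11111): 5 ones → 1
Block 4 (00010): 1 one → 0
Block 5 (01111): 4 ones → 1
Block 6 (01000): 1 one → 0
Block 7 (00000): 0 ones → 0
Block 8 (00000): 0 ones → 0
Block 9 (10010): 2 ones → 0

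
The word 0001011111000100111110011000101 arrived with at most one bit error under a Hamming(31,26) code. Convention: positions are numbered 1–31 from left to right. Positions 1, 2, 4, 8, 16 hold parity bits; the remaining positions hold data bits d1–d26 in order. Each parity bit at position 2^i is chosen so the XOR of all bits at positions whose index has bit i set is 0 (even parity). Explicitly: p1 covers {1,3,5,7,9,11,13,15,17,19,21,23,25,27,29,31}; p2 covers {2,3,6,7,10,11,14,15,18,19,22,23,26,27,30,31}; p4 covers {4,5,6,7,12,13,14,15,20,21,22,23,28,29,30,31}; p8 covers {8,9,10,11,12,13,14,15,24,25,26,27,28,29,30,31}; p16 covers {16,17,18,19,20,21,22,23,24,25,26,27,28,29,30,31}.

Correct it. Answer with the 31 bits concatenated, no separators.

s1 (pos 1,3,5,7,9,11,13,15,17,19,21,23,25,27,29,31): 0⊕0⊕0⊕1⊕1⊕0⊕0⊕0⊕1⊕1⊕1⊕0⊕1⊕0⊕1⊕1 = 0
s2 (pos 2,3,6,7,10,11,14,15,18,19,22,23,26,27,30,31): 0⊕0⊕1⊕1⊕1⊕0⊕1⊕0⊕1⊕1⊕0⊕0⊕0⊕0⊕0⊕1 = 1
s4 (pos 4,5,6,7,12,13,14,15,20,21,22,23,28,29,30,31): 1⊕0⊕1⊕1⊕0⊕0⊕1⊕0⊕1⊕1⊕0⊕0⊕0⊕1⊕0⊕1 = 0
s8 (pos 8,9,10,11,12,13,14,15,24,25,26,27,28,29,30,31): 1⊕1⊕1⊕0⊕0⊕0⊕1⊕0⊕1⊕1⊕0⊕0⊕0⊕1⊕0⊕1 = 0
s16 (pos 16,17,18,19,20,21,22,23,24,25,26,27,28,29,30,31): 0⊕1⊕1⊕1⊕1⊕1⊕0⊕0⊕1⊕1⊕0⊕0⊕0⊕1⊕0⊕1 = 1
Syndrome s16…s1 = 10010 → error at position 18.
Flip position 18: 0001011111000100111110011000101 → 0001011111000100101110011000101

0001011111000100101110011000101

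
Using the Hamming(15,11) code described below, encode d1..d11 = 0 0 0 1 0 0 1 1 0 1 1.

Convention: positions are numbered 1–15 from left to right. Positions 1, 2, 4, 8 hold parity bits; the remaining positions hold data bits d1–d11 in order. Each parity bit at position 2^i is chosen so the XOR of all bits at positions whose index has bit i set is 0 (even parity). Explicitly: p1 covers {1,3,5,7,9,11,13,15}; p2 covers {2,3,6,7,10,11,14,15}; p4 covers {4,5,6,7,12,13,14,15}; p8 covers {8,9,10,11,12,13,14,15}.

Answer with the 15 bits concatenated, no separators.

Place data at non-parity positions: p1 p2 0 p4 0 0 1 p8 0 0 1 1 0 1 1
p1 (pos 1,3,5,7,9,11,13,15): XOR of data positions = 0⊕0⊕1⊕0⊕1⊕0⊕1 = 1
p2 (pos 2,3,6,7,10,11,14,15): XOR of data positions = 0⊕0⊕1⊕0⊕1⊕1⊕1 = 0
p4 (pos 4,5,6,7,12,13,14,15): XOR of data positions = 0⊕0⊕1⊕1⊕0⊕1⊕1 = 0
p8 (pos 8,9,10,11,12,13,14,15): XOR of data positions = 0⊕0⊕1⊕1⊕0⊕1⊕1 = 0
Codeword: 100000100011011

100000100011011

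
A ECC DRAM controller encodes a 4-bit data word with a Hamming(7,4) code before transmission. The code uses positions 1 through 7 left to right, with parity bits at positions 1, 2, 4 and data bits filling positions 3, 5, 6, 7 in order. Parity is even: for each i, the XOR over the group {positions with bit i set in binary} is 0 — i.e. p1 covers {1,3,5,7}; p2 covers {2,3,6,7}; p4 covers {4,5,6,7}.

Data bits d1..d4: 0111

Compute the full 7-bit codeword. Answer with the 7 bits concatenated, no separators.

Place data at non-parity positions: p1 p2 0 p4 1 1 1
p1 (pos 1,3,5,7): XOR of data positions = 0⊕1⊕1 = 0
p2 (pos 2,3,6,7): XOR of data positions = 0⊕1⊕1 = 0
p4 (pos 4,5,6,7): XOR of data positions = 1⊕1⊕1 = 1
Codeword: 0001111

0001111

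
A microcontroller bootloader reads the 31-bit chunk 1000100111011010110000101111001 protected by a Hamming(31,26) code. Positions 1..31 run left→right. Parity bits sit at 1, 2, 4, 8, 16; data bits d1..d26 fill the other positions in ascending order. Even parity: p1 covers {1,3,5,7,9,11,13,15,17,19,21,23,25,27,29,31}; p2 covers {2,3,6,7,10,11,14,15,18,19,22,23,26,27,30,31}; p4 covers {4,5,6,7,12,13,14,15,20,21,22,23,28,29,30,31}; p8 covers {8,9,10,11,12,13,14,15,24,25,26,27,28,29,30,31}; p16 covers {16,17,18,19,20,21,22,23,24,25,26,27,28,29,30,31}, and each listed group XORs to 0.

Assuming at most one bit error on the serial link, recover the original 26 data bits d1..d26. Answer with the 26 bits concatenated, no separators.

s1 (pos 1,3,5,7,9,11,13,15,17,19,21,23,25,27,29,31): 1⊕0⊕1⊕0⊕1⊕0⊕1⊕1⊕1⊕0⊕0⊕1⊕1⊕1⊕0⊕1 = 0
s2 (pos 2,3,6,7,10,11,14,15,18,19,22,23,26,27,30,31): 0⊕0⊕0⊕0⊕1⊕0⊕0⊕1⊕1⊕0⊕0⊕1⊕1⊕1⊕0⊕1 = 1
s4 (pos 4,5,6,7,12,13,14,15,20,21,22,23,28,29,30,31): 0⊕1⊕0⊕0⊕1⊕1⊕0⊕1⊕0⊕0⊕0⊕1⊕1⊕0⊕0⊕1 = 1
s8 (pos 8,9,10,11,12,13,14,15,24,25,26,27,28,29,30,31): 1⊕1⊕1⊕0⊕1⊕1⊕0⊕1⊕0⊕1⊕1⊕1⊕1⊕0⊕0⊕1 = 1
s16 (pos 16,17,18,19,20,21,22,23,24,25,26,27,28,29,30,31): 0⊕1⊕1⊕0⊕0⊕0⊕0⊕1⊕0⊕1⊕1⊕1⊕1⊕0⊕0⊕1 = 0
Syndrome s16…s1 = 01110 → error at position 14.
Flip position 14: 1000100111011010110000101111001 → 1000100111011110110000101111001
Read data bits from positions 3,5,6,7,9,10,11,12,13,14,15,17,18,19,20,21,22,23,24,25,26,27,28,29,30,31: 01001101111110000101111001

01001101111110000101111001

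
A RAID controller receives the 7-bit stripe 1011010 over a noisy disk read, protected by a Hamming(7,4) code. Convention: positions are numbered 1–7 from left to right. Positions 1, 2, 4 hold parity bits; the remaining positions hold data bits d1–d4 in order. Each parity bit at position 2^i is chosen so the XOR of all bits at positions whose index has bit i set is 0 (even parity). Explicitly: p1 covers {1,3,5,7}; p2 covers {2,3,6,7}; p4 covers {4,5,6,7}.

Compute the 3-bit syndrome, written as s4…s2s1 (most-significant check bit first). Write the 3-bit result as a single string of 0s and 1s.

000

s1 (pos 1,3,5,7): 1⊕1⊕0⊕0 = 0
s2 (pos 2,3,6,7): 0⊕1⊕1⊕0 = 0
s4 (pos 4,5,6,7): 1⊕0⊕1⊕0 = 0
Syndrome s4…s1 = 000 → no error.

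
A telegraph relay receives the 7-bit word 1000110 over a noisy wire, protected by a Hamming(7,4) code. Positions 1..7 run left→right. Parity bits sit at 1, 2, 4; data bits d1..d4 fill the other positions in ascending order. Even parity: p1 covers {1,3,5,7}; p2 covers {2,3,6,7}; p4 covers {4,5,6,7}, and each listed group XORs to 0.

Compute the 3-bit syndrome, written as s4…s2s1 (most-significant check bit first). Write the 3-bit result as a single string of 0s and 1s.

010

s1 (pos 1,3,5,7): 1⊕0⊕1⊕0 = 0
s2 (pos 2,3,6,7): 0⊕0⊕1⊕0 = 1
s4 (pos 4,5,6,7): 0⊕1⊕1⊕0 = 0
Syndrome s4…s1 = 010 → error at position 2.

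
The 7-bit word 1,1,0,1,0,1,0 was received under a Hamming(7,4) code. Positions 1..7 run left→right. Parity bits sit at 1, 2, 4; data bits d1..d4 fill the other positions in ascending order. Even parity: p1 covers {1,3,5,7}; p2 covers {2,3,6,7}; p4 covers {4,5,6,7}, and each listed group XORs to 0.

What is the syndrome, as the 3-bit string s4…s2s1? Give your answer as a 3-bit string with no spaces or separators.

s1 (pos 1,3,5,7): 1⊕0⊕0⊕0 = 1
s2 (pos 2,3,6,7): 1⊕0⊕1⊕0 = 0
s4 (pos 4,5,6,7): 1⊕0⊕1⊕0 = 0
Syndrome s4…s1 = 001 → error at position 1.

001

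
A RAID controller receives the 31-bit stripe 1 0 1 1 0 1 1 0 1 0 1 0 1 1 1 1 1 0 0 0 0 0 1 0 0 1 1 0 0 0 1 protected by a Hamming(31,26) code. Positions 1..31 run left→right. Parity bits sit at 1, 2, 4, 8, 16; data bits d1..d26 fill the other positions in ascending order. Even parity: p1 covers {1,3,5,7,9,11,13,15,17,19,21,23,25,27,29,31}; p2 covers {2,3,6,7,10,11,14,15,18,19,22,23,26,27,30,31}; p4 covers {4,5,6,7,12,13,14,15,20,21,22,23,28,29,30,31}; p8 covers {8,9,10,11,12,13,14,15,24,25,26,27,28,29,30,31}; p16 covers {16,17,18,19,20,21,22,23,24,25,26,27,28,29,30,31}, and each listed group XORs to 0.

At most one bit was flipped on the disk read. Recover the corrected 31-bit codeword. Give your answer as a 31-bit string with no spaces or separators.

0011011010101111100000100110001

s1 (pos 1,3,5,7,9,11,13,15,17,19,21,23,25,27,29,31): 1⊕1⊕0⊕1⊕1⊕1⊕1⊕1⊕1⊕0⊕0⊕1⊕0⊕1⊕0⊕1 = 1
s2 (pos 2,3,6,7,10,11,14,15,18,19,22,23,26,27,30,31): 0⊕1⊕1⊕1⊕0⊕1⊕1⊕1⊕0⊕0⊕0⊕1⊕1⊕1⊕0⊕1 = 0
s4 (pos 4,5,6,7,12,13,14,15,20,21,22,23,28,29,30,31): 1⊕0⊕1⊕1⊕0⊕1⊕1⊕1⊕0⊕0⊕0⊕1⊕0⊕0⊕0⊕1 = 0
s8 (pos 8,9,10,11,12,13,14,15,24,25,26,27,28,29,30,31): 0⊕1⊕0⊕1⊕0⊕1⊕1⊕1⊕0⊕0⊕1⊕1⊕0⊕0⊕0⊕1 = 0
s16 (pos 16,17,18,19,20,21,22,23,24,25,26,27,28,29,30,31): 1⊕1⊕0⊕0⊕0⊕0⊕0⊕1⊕0⊕0⊕1⊕1⊕0⊕0⊕0⊕1 = 0
Syndrome s16…s1 = 00001 → error at position 1.
Flip position 1: 1011011010101111100000100110001 → 0011011010101111100000100110001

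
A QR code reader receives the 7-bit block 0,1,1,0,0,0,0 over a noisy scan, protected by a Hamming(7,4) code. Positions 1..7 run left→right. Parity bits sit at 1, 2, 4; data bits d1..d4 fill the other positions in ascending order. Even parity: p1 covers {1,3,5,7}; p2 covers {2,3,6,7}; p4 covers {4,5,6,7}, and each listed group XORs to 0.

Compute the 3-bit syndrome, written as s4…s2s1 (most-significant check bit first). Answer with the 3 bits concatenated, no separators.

001

s1 (pos 1,3,5,7): 0⊕1⊕0⊕0 = 1
s2 (pos 2,3,6,7): 1⊕1⊕0⊕0 = 0
s4 (pos 4,5,6,7): 0⊕0⊕0⊕0 = 0
Syndrome s4…s1 = 001 → error at position 1.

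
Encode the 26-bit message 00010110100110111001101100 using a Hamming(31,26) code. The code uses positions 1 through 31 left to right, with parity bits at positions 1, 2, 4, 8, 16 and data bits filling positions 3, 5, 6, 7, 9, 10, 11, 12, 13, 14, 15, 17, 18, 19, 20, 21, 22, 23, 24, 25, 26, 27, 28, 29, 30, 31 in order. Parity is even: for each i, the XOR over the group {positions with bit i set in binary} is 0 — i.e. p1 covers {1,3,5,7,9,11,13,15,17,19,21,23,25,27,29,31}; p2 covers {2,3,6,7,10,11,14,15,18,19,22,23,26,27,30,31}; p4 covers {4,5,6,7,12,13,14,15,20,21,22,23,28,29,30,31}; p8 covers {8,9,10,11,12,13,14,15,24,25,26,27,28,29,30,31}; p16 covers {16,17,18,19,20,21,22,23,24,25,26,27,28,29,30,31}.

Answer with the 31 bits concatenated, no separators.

Place data at non-parity positions: p1 p2 0 p4 0 0 1 p8 0 1 1 0 1 0 0 p16 1 1 0 1 1 1 0 0 1 1 0 1 1 0 0
p1 (pos 1,3,5,7,9,11,13,15,17,19,21,23,25,27,29,31): XOR of data positions = 0⊕0⊕1⊕0⊕1⊕1⊕0⊕1⊕0⊕1⊕0⊕1⊕0⊕1⊕0 = 1
p2 (pos 2,3,6,7,10,11,14,15,18,19,22,23,26,27,30,31): XOR of data positions = 0⊕0⊕1⊕1⊕1⊕0⊕0⊕1⊕0⊕1⊕0⊕1⊕0⊕0⊕0 = 0
p4 (pos 4,5,6,7,12,13,14,15,20,21,22,23,28,29,30,31): XOR of data positions = 0⊕0⊕1⊕0⊕1⊕0⊕0⊕1⊕1⊕1⊕0⊕1⊕1⊕0⊕0 = 1
p8 (pos 8,9,10,11,12,13,14,15,24,25,26,27,28,29,30,31): XOR of data positions = 0⊕1⊕1⊕0⊕1⊕0⊕0⊕0⊕1⊕1⊕0⊕1⊕1⊕0⊕0 = 1
p16 (pos 16,17,18,19,20,21,22,23,24,25,26,27,28,29,30,31): XOR of data positions = 1⊕1⊕0⊕1⊕1⊕1⊕0⊕0⊕1⊕1⊕0⊕1⊕1⊕0⊕0 = 1
Codeword: 1001001101101001110111001101100

1001001101101001110111001101100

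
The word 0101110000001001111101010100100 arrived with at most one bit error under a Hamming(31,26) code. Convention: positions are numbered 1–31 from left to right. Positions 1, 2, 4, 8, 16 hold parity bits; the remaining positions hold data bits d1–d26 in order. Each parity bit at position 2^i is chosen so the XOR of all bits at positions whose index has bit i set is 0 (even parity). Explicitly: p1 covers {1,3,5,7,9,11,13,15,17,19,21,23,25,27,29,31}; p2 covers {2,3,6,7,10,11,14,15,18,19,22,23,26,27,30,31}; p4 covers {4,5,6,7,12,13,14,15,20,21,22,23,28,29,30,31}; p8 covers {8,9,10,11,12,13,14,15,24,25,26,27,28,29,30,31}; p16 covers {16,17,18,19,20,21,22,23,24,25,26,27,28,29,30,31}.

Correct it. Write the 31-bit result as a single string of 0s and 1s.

s1 (pos 1,3,5,7,9,11,13,15,17,19,21,23,25,27,29,31): 0⊕0⊕1⊕0⊕0⊕0⊕1⊕0⊕1⊕1⊕0⊕0⊕0⊕0⊕1⊕0 = 1
s2 (pos 2,3,6,7,10,11,14,15,18,19,22,23,26,27,30,31): 1⊕0⊕1⊕0⊕0⊕0⊕0⊕0⊕1⊕1⊕1⊕0⊕1⊕0⊕0⊕0 = 0
s4 (pos 4,5,6,7,12,13,14,15,20,21,22,23,28,29,30,31): 1⊕1⊕1⊕0⊕0⊕1⊕0⊕0⊕1⊕0⊕1⊕0⊕0⊕1⊕0⊕0 = 1
s8 (pos 8,9,10,11,12,13,14,15,24,25,26,27,28,29,30,31): 0⊕0⊕0⊕0⊕0⊕1⊕0⊕0⊕1⊕0⊕1⊕0⊕0⊕1⊕0⊕0 = 0
s16 (pos 16,17,18,19,20,21,22,23,24,25,26,27,28,29,30,31): 1⊕1⊕1⊕1⊕1⊕0⊕1⊕0⊕1⊕0⊕1⊕0⊕0⊕1⊕0⊕0 = 1
Syndrome s16…s1 = 10101 → error at position 21.
Flip position 21: 0101110000001001111101010100100 → 0101110000001001111111010100100

0101110000001001111111010100100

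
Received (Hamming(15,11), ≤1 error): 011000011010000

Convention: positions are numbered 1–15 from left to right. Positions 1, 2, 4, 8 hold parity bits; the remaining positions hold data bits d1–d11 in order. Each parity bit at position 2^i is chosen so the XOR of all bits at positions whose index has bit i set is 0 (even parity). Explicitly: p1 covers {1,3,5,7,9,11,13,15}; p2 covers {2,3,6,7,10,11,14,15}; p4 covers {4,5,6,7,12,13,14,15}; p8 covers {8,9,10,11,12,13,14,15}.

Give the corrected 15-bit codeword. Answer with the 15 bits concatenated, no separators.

s1 (pos 1,3,5,7,9,11,13,15): 0⊕1⊕0⊕0⊕1⊕1⊕0⊕0 = 1
s2 (pos 2,3,6,7,10,11,14,15): 1⊕1⊕0⊕0⊕0⊕1⊕0⊕0 = 1
s4 (pos 4,5,6,7,12,13,14,15): 0⊕0⊕0⊕0⊕0⊕0⊕0⊕0 = 0
s8 (pos 8,9,10,11,12,13,14,15): 1⊕1⊕0⊕1⊕0⊕0⊕0⊕0 = 1
Syndrome s8…s1 = 1011 → error at position 11.
Flip position 11: 011000011010000 → 011000011000000

011000011000000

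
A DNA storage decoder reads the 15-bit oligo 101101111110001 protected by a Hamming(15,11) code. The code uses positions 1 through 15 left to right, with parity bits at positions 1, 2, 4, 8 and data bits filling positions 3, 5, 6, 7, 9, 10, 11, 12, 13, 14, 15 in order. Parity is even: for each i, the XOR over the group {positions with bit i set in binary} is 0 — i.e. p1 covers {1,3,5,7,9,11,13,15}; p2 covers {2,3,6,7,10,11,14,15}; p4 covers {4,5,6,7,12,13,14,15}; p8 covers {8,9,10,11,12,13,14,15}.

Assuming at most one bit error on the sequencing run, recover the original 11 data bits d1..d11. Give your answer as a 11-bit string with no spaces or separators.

10111110001

s1 (pos 1,3,5,7,9,11,13,15): 1⊕1⊕0⊕1⊕1⊕1⊕0⊕1 = 0
s2 (pos 2,3,6,7,10,11,14,15): 0⊕1⊕1⊕1⊕1⊕1⊕0⊕1 = 0
s4 (pos 4,5,6,7,12,13,14,15): 1⊕0⊕1⊕1⊕0⊕0⊕0⊕1 = 0
s8 (pos 8,9,10,11,12,13,14,15): 1⊕1⊕1⊕1⊕0⊕0⊕0⊕1 = 1
Syndrome s8…s1 = 1000 → error at position 8.
Flip position 8: 101101111110001 → 101101101110001
Read data bits from positions 3,5,6,7,9,10,11,12,13,14,15: 10111110001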